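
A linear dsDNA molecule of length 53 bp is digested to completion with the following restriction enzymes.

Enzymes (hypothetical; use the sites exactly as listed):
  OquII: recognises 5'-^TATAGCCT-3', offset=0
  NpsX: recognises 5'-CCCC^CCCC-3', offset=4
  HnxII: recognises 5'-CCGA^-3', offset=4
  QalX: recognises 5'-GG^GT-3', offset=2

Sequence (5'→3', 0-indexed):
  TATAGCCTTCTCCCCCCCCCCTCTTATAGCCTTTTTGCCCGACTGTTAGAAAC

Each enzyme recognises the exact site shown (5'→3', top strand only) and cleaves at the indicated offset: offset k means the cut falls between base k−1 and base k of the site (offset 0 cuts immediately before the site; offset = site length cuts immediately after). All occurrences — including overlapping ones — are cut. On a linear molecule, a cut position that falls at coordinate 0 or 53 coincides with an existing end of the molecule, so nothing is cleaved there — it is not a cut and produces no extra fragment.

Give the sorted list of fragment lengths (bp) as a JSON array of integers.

Scan for sites:
  OquII (TATAGCCT, off=0): starts [0, 24] → cuts [24] (position 0 is a terminus of the linear molecule — no cut)
  NpsX (CCCCCCCC, off=4): starts [11, 12, 13] → cuts [15, 16, 17]
  HnxII (CCGA, off=4): starts [38] → cuts [42]
  QalX (GGGT, off=2): no sites

Pooled cuts: [15, 16, 17, 24, 42]

Fragment lengths:
  [0,15): 15 bp
  [15,16): 1 bp
  [16,17): 1 bp
  [17,24): 7 bp
  [24,42): 18 bp
  [42,53): 11 bp

[1,1,7,11,15,18]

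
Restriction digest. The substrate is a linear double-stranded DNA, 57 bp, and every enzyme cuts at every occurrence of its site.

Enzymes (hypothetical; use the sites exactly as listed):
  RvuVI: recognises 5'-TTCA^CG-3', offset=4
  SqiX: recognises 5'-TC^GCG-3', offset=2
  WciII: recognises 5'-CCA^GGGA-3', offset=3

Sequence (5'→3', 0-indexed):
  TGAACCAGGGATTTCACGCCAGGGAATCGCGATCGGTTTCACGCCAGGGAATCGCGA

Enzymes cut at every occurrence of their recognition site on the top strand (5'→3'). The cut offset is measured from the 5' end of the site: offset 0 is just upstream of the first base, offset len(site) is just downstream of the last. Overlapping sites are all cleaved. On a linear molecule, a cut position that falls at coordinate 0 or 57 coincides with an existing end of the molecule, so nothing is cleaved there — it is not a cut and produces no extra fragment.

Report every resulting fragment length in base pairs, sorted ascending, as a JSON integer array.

[4,5,5,7,7,7,9,13]

Site scan:
  RvuVI (TTCACG, off=4): starts [12, 37] → cuts [16, 41]
  SqiX (TCGCG, off=2): starts [26, 51] → cuts [28, 53]
  WciII (CCAGGGA, off=3): starts [4, 18, 43] → cuts [7, 21, 46]

All cut coordinates (distinct, sorted): [7, 16, 21, 28, 41, 46, 53]

Fragments:
  [0,7): 7 bp
  [7,16): 9 bp
  [16,21): 5 bp
  [21,28): 7 bp
  [28,41): 13 bp
  [41,46): 5 bp
  [46,53): 7 bp
  [53,57): 4 bp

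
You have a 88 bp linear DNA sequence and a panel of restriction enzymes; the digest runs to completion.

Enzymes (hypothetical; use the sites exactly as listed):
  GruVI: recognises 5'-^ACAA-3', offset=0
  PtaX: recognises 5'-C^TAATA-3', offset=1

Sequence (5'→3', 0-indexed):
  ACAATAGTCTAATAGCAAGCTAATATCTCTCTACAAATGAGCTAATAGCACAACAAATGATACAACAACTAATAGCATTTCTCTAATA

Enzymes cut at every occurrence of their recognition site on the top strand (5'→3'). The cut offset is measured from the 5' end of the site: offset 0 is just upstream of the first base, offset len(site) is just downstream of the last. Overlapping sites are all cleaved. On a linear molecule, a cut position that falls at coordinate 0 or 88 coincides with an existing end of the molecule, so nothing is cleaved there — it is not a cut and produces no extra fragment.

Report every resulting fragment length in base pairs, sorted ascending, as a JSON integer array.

[3,3,5,5,7,9,9,10,11,12,14]

Scan for sites:
  GruVI (ACAA, off=0): starts [0, 32, 49, 52, 61, 64] → cuts [32, 49, 52, 61, 64] (position 0 is a terminus of the linear molecule — no cut)
  PtaX (CTAATA, off=1): starts [8, 19, 41, 68, 82] → cuts [9, 20, 42, 69, 83]

All cut coordinates (distinct, sorted): [9, 20, 32, 42, 49, 52, 61, 64, 69, 83]

Fragments:
  [0,9): 9 bp
  [9,20): 11 bp
  [20,32): 12 bp
  [32,42): 10 bp
  [42,49): 7 bp
  [49,52): 3 bp
  [52,61): 9 bp
  [61,64): 3 bp
  [64,69): 5 bp
  [69,83): 14 bp
  [83,88): 5 bp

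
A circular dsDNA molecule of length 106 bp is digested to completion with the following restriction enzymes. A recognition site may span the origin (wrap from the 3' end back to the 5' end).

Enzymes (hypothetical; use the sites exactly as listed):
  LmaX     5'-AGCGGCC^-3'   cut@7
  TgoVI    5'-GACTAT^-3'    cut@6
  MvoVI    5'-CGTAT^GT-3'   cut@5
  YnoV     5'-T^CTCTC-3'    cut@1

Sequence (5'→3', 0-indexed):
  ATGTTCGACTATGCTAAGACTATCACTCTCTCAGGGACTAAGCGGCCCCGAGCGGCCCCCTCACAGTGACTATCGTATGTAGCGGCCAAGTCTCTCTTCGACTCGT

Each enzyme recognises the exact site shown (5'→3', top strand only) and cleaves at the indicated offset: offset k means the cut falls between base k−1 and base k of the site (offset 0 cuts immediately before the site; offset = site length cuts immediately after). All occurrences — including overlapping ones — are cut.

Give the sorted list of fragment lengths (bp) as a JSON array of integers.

Site scan:
  LmaX AGCGGCC/7: at [40, 50, 80] ⇒ [47, 57, 87]
  TgoVI GACTAT/6: at [6, 17, 67] ⇒ [12, 23, 73]
  MvoVI CGTATGT/5: at [73, 103] ⇒ [2, 78]
  YnoV TCTCTC/1: at [26, 90] ⇒ [27, 91]

All cut coordinates (distinct, sorted): [2, 12, 23, 27, 47, 57, 73, 78, 87, 91]

Fragments:
  2→12: 10 bp
  12→23: 11 bp
  23→27: 4 bp
  27→47: 20 bp
  47→57: 10 bp
  57→73: 16 bp
  73→78: 5 bp
  78→87: 9 bp
  87→91: 4 bp
  91→2 (wrap): 106-91+2 = 17 bp

[4,4,5,9,10,10,11,16,17,20]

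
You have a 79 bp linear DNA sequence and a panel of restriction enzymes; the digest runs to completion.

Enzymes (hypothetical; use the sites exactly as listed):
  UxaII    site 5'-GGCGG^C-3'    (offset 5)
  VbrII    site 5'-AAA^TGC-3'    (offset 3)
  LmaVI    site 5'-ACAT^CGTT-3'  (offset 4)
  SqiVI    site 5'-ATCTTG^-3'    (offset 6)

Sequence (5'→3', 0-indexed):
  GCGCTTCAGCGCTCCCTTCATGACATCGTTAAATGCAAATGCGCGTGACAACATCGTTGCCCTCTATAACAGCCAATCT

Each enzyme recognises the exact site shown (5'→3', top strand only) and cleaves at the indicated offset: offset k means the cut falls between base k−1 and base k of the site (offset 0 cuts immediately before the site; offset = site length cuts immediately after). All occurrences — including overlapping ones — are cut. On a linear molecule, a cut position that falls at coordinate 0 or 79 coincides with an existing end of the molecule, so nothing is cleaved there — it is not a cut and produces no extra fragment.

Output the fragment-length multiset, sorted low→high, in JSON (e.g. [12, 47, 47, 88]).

[6,7,15,25,26]

Scan for sites:
  UxaII (GGCGGC, off=5): no sites
  VbrII (AAATGC, off=3): starts [30, 36] → cuts [33, 39]
  LmaVI (ACATCGTT, off=4): starts [22, 50] → cuts [26, 54]
  SqiVI (ATCTTG, off=6): no sites

All cut coordinates (distinct, sorted): [26, 33, 39, 54]

Fragments:
  [0,26): 26 bp
  [26,33): 7 bp
  [33,39): 6 bp
  [39,54): 15 bp
  [54,79): 25 bp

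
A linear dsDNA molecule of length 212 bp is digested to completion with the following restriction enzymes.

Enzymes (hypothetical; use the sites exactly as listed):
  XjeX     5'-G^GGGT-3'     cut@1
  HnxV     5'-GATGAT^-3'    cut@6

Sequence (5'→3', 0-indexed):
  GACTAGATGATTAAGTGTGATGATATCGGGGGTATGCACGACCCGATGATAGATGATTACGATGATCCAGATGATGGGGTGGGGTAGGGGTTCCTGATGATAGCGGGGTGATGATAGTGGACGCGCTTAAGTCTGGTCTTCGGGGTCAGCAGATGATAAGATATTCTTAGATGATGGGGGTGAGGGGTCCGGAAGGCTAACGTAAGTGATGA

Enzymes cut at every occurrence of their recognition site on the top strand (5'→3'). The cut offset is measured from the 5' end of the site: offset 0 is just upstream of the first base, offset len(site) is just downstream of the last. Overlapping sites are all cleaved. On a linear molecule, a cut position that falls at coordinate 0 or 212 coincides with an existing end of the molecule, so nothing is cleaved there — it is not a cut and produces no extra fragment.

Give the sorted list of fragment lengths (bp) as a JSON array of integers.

Scan for sites:
  XjeX GGGGT/1: at [28, 75, 80, 86, 104, 141, 176, 183] ⇒ [29, 76, 81, 87, 105, 142, 177, 184]
  HnxV GATGAT/6: at [5, 18, 44, 51, 60, 69, 95, 109, 151, 169] ⇒ [11, 24, 50, 57, 66, 75, 101, 115, 157, 175]

Pooled cuts: [11, 24, 29, 50, 57, 66, 75, 76, 81, 87, 101, 105, 115, 142, 157, 175, 177, 184]

Fragment lengths:
  [0,11): 11 bp
  [11,24): 13 bp
  [24,29): 5 bp
  [29,50): 21 bp
  [50,57): 7 bp
  [57,66): 9 bp
  [66,75): 9 bp
  [75,76): 1 bp
  [76,81): 5 bp
  [81,87): 6 bp
  [87,101): 14 bp
  [101,105): 4 bp
  [105,115): 10 bp
  [115,142): 27 bp
  [142,157): 15 bp
  [157,175): 18 bp
  [175,177): 2 bp
  [177,184): 7 bp
  [184,212): 28 bp

[1,2,4,5,5,6,7,7,9,9,10,11,13,14,15,18,21,27,28]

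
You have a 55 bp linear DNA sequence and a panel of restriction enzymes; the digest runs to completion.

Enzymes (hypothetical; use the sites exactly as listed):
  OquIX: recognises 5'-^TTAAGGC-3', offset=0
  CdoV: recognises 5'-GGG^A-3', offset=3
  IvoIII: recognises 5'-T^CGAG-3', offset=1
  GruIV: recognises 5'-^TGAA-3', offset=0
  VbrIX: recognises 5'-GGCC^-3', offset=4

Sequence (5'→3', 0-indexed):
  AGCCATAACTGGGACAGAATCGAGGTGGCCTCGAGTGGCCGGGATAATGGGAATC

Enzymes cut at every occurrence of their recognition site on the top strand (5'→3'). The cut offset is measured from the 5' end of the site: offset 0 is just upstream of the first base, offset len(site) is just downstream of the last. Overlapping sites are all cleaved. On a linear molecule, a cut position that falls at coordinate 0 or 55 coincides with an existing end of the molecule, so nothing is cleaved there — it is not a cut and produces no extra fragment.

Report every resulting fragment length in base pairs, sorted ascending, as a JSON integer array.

Scan for sites:
  OquIX (TTAAGGC, off=0): no sites
  CdoV (GGGA, off=3): starts [10, 40, 48] → cuts [13, 43, 51]
  IvoIII (TCGAG, off=1): starts [19, 30] → cuts [20, 31]
  GruIV (TGAA, off=0): no sites
  VbrIX (GGCC, off=4): starts [26, 36] → cuts [30, 40]

Pooled cuts: [13, 20, 30, 31, 40, 43, 51]

Fragment lengths:
  [0,13): 13 bp
  [13,20): 7 bp
  [20,30): 10 bp
  [30,31): 1 bp
  [31,40): 9 bp
  [40,43): 3 bp
  [43,51): 8 bp
  [51,55): 4 bp

[1,3,4,7,8,9,10,13]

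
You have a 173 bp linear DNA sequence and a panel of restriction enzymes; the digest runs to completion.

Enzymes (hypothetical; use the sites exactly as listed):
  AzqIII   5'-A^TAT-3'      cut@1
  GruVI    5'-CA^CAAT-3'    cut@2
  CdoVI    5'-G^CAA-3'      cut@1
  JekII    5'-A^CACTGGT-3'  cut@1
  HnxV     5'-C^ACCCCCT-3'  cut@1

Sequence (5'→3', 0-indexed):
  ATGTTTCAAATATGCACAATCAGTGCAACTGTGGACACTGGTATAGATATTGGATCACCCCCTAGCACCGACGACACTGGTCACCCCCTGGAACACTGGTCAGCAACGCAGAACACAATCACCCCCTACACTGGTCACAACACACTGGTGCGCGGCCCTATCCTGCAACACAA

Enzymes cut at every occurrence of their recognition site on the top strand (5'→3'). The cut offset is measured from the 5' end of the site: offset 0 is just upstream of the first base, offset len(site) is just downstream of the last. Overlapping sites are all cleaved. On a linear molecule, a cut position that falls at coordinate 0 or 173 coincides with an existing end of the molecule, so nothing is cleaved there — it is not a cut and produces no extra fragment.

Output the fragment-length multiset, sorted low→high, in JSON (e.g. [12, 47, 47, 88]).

[5,6,8,8,8,9,9,10,10,10,11,12,12,14,18,23]

Site scan:
  AzqIII (ATAT, off=1): starts [9, 46] → cuts [10, 47]
  GruVI (CACAAT, off=2): starts [14, 113] → cuts [16, 115]
  CdoVI (GCAA, off=1): starts [24, 102, 164] → cuts [25, 103, 165]
  JekII (ACACTGGT, off=1): starts [34, 73, 92, 127, 141] → cuts [35, 74, 93, 128, 142]
  HnxV (CACCCCCT, off=1): starts [55, 81, 119] → cuts [56, 82, 120]

Pooled cuts: [10, 16, 25, 35, 47, 56, 74, 82, 93, 103, 115, 120, 128, 142, 165]

Fragments:
  [0,10): 10 bp
  [10,16): 6 bp
  [16,25): 9 bp
  [25,35): 10 bp
  [35,47): 12 bp
  [47,56): 9 bp
  [56,74): 18 bp
  [74,82): 8 bp
  [82,93): 11 bp
  [93,103): 10 bp
  [103,115): 12 bp
  [115,120): 5 bp
  [120,128): 8 bp
  [128,142): 14 bp
  [142,165): 23 bp
  [165,173): 8 bp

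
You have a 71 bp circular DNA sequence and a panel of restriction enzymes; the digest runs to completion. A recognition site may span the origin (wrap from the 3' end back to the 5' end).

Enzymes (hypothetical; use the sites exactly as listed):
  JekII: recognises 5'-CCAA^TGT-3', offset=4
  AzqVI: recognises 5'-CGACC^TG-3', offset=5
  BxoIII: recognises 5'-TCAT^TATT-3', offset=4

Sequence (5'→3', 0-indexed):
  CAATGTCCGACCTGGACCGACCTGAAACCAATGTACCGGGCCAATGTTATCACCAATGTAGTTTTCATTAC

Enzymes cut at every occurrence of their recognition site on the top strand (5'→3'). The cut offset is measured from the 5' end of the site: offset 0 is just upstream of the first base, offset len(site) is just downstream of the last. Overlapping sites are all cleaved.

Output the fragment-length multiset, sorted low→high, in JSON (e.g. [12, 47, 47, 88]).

Scan for sites:
  JekII (CCAATGT, off=4): starts [27, 40, 52, 70] → cuts [3, 31, 44, 56]
  AzqVI (CGACCTG, off=5): starts [7, 17] → cuts [12, 22]
  BxoIII (TCATTATT, off=4): no sites

Pooled cuts: [3, 12, 22, 31, 44, 56]

Fragment lengths:
  3→12: 9 bp
  12→22: 10 bp
  22→31: 9 bp
  31→44: 13 bp
  44→56: 12 bp
  56→3 (wrap): 71-56+3 = 18 bp

[9,9,10,12,13,18]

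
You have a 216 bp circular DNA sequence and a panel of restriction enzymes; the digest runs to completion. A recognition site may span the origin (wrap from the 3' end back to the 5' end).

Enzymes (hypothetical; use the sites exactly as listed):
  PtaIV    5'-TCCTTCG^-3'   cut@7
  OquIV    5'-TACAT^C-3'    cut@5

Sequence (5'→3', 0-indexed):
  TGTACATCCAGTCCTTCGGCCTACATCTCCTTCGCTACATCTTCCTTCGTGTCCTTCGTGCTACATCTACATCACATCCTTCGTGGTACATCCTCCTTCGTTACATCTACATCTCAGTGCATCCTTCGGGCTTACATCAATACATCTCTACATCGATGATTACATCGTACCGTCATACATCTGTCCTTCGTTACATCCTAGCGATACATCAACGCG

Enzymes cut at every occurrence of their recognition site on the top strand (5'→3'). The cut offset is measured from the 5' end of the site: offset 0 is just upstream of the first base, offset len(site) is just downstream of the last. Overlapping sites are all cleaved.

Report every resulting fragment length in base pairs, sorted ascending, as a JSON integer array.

Scan for sites:
  PtaIV TCCTTCG/7: at [11, 27, 42, 51, 76, 93, 121, 183] ⇒ [18, 34, 49, 58, 83, 100, 128, 190]
  OquIV TACATC/5: at [2, 21, 35, 61, 67, 86, 101, 107, 132, 140, 148, 160, 175, 191, 204] ⇒ [7, 26, 40, 66, 72, 91, 106, 112, 137, 145, 153, 165, 180, 196, 209]

Pooled cuts: [7, 18, 26, 34, 40, 49, 58, 66, 72, 83, 91, 100, 106, 112, 128, 137, 145, 153, 165, 180, 190, 196, 209]

Fragment lengths:
  7→18: 11 bp
  18→26: 8 bp
  26→34: 8 bp
  34→40: 6 bp
  40→49: 9 bp
  49→58: 9 bp
  58→66: 8 bp
  66→72: 6 bp
  72→83: 11 bp
  83→91: 8 bp
  91→100: 9 bp
  100→106: 6 bp
  106→112: 6 bp
  112→128: 16 bp
  128→137: 9 bp
  137→145: 8 bp
  145→153: 8 bp
  153→165: 12 bp
  165→180: 15 bp
  180→190: 10 bp
  190→196: 6 bp
  196→209: 13 bp
  209→7 (wrap): 216-209+7 = 14 bp

[6,6,6,6,6,8,8,8,8,8,8,9,9,9,9,10,11,11,12,13,14,15,16]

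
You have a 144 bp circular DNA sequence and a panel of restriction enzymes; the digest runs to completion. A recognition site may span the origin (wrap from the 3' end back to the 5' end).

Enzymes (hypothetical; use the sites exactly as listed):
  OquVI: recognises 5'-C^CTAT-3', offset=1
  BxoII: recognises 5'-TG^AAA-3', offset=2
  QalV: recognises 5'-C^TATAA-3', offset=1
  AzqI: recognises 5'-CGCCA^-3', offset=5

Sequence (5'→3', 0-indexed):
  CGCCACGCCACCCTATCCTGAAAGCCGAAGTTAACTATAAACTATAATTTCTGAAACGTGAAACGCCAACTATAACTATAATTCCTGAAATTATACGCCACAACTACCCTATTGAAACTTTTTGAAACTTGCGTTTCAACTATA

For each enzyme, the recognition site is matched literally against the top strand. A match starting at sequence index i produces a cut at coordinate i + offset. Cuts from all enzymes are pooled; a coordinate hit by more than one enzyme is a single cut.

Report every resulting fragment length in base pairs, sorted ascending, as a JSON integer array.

[2,2,5,6,6,7,7,8,8,8,10,11,11,13,15,25]

Scan for sites:
  OquVI (CCTAT, off=1): starts [11, 107] → cuts [12, 108]
  BxoII (TGAAA, off=2): starts [18, 51, 58, 85, 112, 122] → cuts [20, 53, 60, 87, 114, 124]
  QalV (CTATAA, off=1): starts [34, 41, 69, 75] → cuts [35, 42, 70, 76]
  AzqI (CGCCA, off=5): starts [0, 5, 63, 95] → cuts [5, 10, 68, 100]

Pooled cuts: [5, 10, 12, 20, 35, 42, 53, 60, 68, 70, 76, 87, 100, 108, 114, 124]

Fragment lengths:
  5→10: 5 bp
  10→12: 2 bp
  12→20: 8 bp
  20→35: 15 bp
  35→42: 7 bp
  42→53: 11 bp
  53→60: 7 bp
  60→68: 8 bp
  68→70: 2 bp
  70→76: 6 bp
  76→87: 11 bp
  87→100: 13 bp
  100→108: 8 bp
  108→114: 6 bp
  114→124: 10 bp
  124→5 (wrap): 144-124+5 = 25 bp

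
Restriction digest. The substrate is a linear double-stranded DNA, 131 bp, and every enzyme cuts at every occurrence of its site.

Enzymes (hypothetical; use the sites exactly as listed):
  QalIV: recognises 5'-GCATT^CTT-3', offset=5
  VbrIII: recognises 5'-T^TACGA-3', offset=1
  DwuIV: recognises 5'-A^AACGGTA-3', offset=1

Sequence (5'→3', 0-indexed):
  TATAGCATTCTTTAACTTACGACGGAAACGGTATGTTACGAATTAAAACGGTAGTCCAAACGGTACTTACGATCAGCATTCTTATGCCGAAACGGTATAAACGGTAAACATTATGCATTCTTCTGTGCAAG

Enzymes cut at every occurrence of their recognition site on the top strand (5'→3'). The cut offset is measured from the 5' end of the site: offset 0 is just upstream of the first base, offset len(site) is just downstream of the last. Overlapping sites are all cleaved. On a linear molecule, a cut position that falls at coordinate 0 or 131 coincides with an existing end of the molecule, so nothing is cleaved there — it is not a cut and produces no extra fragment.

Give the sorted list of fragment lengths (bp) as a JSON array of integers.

[8,9,9,9,9,10,10,10,12,12,13,20]

Per-enzyme occurrences:
  QalIV (GCATTCTT, off=5): starts [4, 75, 114] → cuts [9, 80, 119]
  VbrIII (TTACGA, off=1): starts [16, 35, 66] → cuts [17, 36, 67]
  DwuIV (AAACGGTA, off=1): starts [25, 45, 57, 89, 98] → cuts [26, 46, 58, 90, 99]

Pooled cuts: [9, 17, 26, 36, 46, 58, 67, 80, 90, 99, 119]

Fragments:
  [0,9): 9 bp
  [9,17): 8 bp
  [17,26): 9 bp
  [26,36): 10 bp
  [36,46): 10 bp
  [46,58): 12 bp
  [58,67): 9 bp
  [67,80): 13 bp
  [80,90): 10 bp
  [90,99): 9 bp
  [99,119): 20 bp
  [119,131): 12 bp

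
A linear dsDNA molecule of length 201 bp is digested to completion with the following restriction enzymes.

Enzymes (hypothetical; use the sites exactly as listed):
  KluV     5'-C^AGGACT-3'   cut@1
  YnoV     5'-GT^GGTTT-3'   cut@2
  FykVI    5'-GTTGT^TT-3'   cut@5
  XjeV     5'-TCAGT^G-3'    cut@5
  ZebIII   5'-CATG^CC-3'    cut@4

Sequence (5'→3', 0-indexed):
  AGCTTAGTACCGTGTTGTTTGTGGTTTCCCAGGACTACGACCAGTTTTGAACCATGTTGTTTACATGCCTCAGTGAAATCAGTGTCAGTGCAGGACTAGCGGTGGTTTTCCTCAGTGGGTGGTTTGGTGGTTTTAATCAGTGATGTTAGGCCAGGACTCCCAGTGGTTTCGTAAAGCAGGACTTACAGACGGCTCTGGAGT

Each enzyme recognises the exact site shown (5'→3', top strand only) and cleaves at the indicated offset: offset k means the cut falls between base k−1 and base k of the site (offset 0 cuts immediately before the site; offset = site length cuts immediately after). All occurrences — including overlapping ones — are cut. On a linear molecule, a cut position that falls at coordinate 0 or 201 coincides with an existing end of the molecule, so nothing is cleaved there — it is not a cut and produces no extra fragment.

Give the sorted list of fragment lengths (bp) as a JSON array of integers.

Site scan:
  KluV (CAGGACT, off=1): starts [29, 90, 151, 176] → cuts [30, 91, 152, 177]
  YnoV (GTGGTTT, off=2): starts [20, 101, 118, 126, 162] → cuts [22, 103, 120, 128, 164]
  FykVI (GTTGTTT, off=5): starts [13, 55] → cuts [18, 60]
  XjeV (TCAGTG, off=5): starts [69, 78, 84, 111, 136] → cuts [74, 83, 89, 116, 141]
  ZebIII (CATGCC, off=4): starts [63] → cuts [67]

Pooled cuts: [18, 22, 30, 60, 67, 74, 83, 89, 91, 103, 116, 120, 128, 141, 152, 164, 177]

Fragment lengths:
  [0,18): 18 bp
  [18,22): 4 bp
  [22,30): 8 bp
  [30,60): 30 bp
  [60,67): 7 bp
  [67,74): 7 bp
  [74,83): 9 bp
  [83,89): 6 bp
  [89,91): 2 bp
  [91,103): 12 bp
  [103,116): 13 bp
  [116,120): 4 bp
  [120,128): 8 bp
  [128,141): 13 bp
  [141,152): 11 bp
  [152,164): 12 bp
  [164,177): 13 bp
  [177,201): 24 bp

[2,4,4,6,7,7,8,8,9,11,12,12,13,13,13,18,24,30]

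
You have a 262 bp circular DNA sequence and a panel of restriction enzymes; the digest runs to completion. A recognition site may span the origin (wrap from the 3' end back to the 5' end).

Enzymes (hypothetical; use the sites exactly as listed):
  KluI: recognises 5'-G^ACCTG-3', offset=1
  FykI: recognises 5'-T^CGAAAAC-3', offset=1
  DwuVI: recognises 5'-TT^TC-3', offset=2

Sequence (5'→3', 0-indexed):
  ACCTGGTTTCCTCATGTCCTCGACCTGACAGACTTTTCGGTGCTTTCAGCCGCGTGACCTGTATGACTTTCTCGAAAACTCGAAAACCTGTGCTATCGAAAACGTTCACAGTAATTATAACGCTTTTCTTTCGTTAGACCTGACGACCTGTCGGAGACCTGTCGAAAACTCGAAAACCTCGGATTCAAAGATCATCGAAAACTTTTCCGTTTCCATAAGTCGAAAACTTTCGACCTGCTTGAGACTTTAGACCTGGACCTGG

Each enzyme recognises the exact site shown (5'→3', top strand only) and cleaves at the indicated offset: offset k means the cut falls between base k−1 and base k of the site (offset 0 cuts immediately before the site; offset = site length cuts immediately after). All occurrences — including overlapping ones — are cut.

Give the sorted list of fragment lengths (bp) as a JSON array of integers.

[3,3,4,6,6,6,6,7,8,8,8,8,9,9,9,10,11,11,13,14,14,16,18,25,30]

Per-enzyme occurrences:
  KluI (GACCTG, off=1): starts [21, 55, 136, 144, 155, 231, 249, 255, 261] → cuts [0, 22, 56, 137, 145, 156, 232, 250, 256]
  FykI (TCGAAAAC, off=1): starts [71, 79, 95, 161, 169, 194, 219] → cuts [72, 80, 96, 162, 170, 195, 220]
  DwuVI (TTTC, off=2): starts [6, 34, 43, 67, 124, 128, 203, 209, 227] → cuts [8, 36, 45, 69, 126, 130, 205, 211, 229]

Pooled cuts: [0, 8, 22, 36, 45, 56, 69, 72, 80, 96, 126, 130, 137, 145, 156, 162, 170, 195, 205, 211, 220, 229, 232, 250, 256]

Fragments:
  0→8: 8 bp
  8→22: 14 bp
  22→36: 14 bp
  36→45: 9 bp
  45→56: 11 bp
  56→69: 13 bp
  69→72: 3 bp
  72→80: 8 bp
  80→96: 16 bp
  96→126: 30 bp
  126→130: 4 bp
  130→137: 7 bp
  137→145: 8 bp
  145→156: 11 bp
  156→162: 6 bp
  162→170: 8 bp
  170→195: 25 bp
  195→205: 10 bp
  205→211: 6 bp
  211→220: 9 bp
  220→229: 9 bp
  229→232: 3 bp
  232→250: 18 bp
  250→256: 6 bp
  256→0 (wrap): 262-256+0 = 6 bp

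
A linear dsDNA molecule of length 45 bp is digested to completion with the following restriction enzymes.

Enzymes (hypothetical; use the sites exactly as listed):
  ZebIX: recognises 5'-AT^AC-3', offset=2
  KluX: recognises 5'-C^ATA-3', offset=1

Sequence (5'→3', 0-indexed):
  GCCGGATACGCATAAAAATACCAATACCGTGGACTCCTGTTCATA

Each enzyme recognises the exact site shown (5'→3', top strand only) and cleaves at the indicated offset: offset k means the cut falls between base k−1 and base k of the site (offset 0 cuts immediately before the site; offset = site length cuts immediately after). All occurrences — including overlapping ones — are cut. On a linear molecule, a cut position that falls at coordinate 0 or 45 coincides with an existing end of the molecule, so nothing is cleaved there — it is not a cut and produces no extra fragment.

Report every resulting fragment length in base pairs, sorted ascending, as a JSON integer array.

Scan for sites:
  ZebIX (ATAC, off=2): starts [5, 17, 23] → cuts [7, 19, 25]
  KluX (CATA, off=1): starts [10, 41] → cuts [11, 42]

Pooled cuts: [7, 11, 19, 25, 42]

Fragment lengths:
  [0,7): 7 bp
  [7,11): 4 bp
  [11,19): 8 bp
  [19,25): 6 bp
  [25,42): 17 bp
  [42,45): 3 bp

[3,4,6,7,8,17]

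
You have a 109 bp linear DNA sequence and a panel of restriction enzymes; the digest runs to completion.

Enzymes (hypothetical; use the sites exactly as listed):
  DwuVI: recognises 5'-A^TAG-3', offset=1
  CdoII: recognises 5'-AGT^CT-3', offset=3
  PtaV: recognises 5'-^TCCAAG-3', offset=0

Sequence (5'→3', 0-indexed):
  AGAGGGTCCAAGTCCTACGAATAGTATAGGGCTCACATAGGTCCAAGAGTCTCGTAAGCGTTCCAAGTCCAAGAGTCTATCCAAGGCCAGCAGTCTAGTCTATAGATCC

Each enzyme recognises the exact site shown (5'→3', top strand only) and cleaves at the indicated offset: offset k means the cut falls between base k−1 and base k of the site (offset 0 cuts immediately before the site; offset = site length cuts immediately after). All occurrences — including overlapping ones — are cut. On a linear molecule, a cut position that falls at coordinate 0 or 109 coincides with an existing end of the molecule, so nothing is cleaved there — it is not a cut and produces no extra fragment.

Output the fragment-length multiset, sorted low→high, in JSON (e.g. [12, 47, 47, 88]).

[3,3,4,5,5,6,6,7,9,9,11,11,15,15]

Site scan:
  DwuVI (ATAG, off=1): starts [20, 25, 36, 101] → cuts [21, 26, 37, 102]
  CdoII (AGTCT, off=3): starts [47, 73, 91, 96] → cuts [50, 76, 94, 99]
  PtaV (TCCAAG, off=0): starts [6, 41, 61, 67, 79] → cuts [6, 41, 61, 67, 79]

All cut coordinates (distinct, sorted): [6, 21, 26, 37, 41, 50, 61, 67, 76, 79, 94, 99, 102]

Fragment lengths:
  [0,6): 6 bp
  [6,21): 15 bp
  [21,26): 5 bp
  [26,37): 11 bp
  [37,41): 4 bp
  [41,50): 9 bp
  [50,61): 11 bp
  [61,67): 6 bp
  [67,76): 9 bp
  [76,79): 3 bp
  [79,94): 15 bp
  [94,99): 5 bp
  [99,102): 3 bp
  [102,109): 7 bp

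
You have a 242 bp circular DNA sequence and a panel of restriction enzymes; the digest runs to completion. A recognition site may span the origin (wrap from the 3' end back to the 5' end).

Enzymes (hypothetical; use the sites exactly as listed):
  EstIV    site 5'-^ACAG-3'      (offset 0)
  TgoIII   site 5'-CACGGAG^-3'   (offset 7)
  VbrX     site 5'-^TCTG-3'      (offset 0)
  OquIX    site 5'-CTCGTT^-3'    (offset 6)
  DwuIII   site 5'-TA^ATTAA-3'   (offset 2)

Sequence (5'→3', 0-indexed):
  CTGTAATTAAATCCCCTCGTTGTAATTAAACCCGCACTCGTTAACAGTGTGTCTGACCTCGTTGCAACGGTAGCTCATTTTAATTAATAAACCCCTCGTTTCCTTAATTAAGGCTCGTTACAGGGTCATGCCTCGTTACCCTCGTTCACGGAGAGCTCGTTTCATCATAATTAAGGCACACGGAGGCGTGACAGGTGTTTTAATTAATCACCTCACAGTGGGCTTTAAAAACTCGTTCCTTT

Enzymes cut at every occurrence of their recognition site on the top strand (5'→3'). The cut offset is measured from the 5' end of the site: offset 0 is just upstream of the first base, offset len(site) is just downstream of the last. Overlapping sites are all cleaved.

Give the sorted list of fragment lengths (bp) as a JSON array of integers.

[1,3,4,5,6,6,7,8,8,8,9,12,12,12,13,16,16,18,18,18,19,23]

Per-enzyme occurrences:
  EstIV (ACAG, off=0): starts [43, 119, 190, 214] → cuts [43, 119, 190, 214]
  TgoIII (CACGGAG, off=7): starts [146, 178] → cuts [153, 185]
  VbrX (TCTG, off=0): starts [51, 241] → cuts [51, 241]
  OquIX (CTCGTT, off=6): starts [15, 36, 57, 94, 113, 131, 140, 155, 231] → cuts [21, 42, 63, 100, 119, 137, 146, 161, 237]
  DwuIII (TAATTAA, off=2): starts [3, 22, 80, 104, 167, 200] → cuts [5, 24, 82, 106, 169, 202]

Pooled cuts: [5, 21, 24, 42, 43, 51, 63, 82, 100, 106, 119, 137, 146, 153, 161, 169, 185, 190, 202, 214, 237, 241]

Fragments:
  5→21: 16 bp
  21→24: 3 bp
  24→42: 18 bp
  42→43: 1 bp
  43→51: 8 bp
  51→63: 12 bp
  63→82: 19 bp
  82→100: 18 bp
  100→106: 6 bp
  106→119: 13 bp
  119→137: 18 bp
  137→146: 9 bp
  146→153: 7 bp
  153→161: 8 bp
  161→169: 8 bp
  169→185: 16 bp
  185→190: 5 bp
  190→202: 12 bp
  202→214: 12 bp
  214→237: 23 bp
  237→241: 4 bp
  241→5 (wrap): 242-241+5 = 6 bp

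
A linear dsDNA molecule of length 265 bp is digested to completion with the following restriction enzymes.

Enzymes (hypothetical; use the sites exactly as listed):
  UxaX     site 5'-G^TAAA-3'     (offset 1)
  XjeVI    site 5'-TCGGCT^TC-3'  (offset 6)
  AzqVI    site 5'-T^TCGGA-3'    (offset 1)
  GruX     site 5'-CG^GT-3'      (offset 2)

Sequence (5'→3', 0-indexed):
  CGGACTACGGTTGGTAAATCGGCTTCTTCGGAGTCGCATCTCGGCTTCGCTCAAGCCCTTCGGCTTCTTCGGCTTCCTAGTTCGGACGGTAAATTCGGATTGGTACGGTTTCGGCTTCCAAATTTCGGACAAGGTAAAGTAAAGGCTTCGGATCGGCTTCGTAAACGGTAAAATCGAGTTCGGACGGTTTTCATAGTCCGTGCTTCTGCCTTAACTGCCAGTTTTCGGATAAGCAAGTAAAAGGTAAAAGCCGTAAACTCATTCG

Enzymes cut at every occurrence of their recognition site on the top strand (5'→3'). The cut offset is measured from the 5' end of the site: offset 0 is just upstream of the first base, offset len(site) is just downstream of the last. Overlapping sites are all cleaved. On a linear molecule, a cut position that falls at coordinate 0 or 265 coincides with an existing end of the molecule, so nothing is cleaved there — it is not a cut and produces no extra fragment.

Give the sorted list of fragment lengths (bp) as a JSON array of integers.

[1,1,3,3,5,5,5,6,7,7,7,7,8,8,9,9,9,9,10,10,11,11,12,13,13,19,19,38]

Scan for sites:
  UxaX (GTAAA, off=1): starts [13, 88, 133, 138, 160, 167, 236, 243, 252] → cuts [14, 89, 134, 139, 161, 168, 237, 244, 253]
  XjeVI (TCGGCTTC, off=6): starts [18, 40, 59, 68, 110, 152] → cuts [24, 46, 65, 74, 116, 158]
  AzqVI (TTCGGA, off=1): starts [26, 80, 93, 123, 146, 178, 223] → cuts [27, 81, 94, 124, 147, 179, 224]
  GruX (CGGT, off=2): starts [7, 86, 105, 165, 184] → cuts [9, 88, 107, 167, 186]

Pooled cuts: [9, 14, 24, 27, 46, 65, 74, 81, 88, 89, 94, 107, 116, 124, 134, 139, 147, 158, 161, 167, 168, 179, 186, 224, 237, 244, 253]

Fragment lengths:
  [0,9): 9 bp
  [9,14): 5 bp
  [14,24): 10 bp
  [24,27): 3 bp
  [27,46): 19 bp
  [46,65): 19 bp
  [65,74): 9 bp
  [74,81): 7 bp
  [81,88): 7 bp
  [88,89): 1 bp
  [89,94): 5 bp
  [94,107): 13 bp
  [107,116): 9 bp
  [116,124): 8 bp
  [124,134): 10 bp
  [134,139): 5 bp
  [139,147): 8 bp
  [147,158): 11 bp
  [158,161): 3 bp
  [161,167): 6 bp
  [167,168): 1 bp
  [168,179): 11 bp
  [179,186): 7 bp
  [186,224): 38 bp
  [224,237): 13 bp
  [237,244): 7 bp
  [244,253): 9 bp
  [253,265): 12 bp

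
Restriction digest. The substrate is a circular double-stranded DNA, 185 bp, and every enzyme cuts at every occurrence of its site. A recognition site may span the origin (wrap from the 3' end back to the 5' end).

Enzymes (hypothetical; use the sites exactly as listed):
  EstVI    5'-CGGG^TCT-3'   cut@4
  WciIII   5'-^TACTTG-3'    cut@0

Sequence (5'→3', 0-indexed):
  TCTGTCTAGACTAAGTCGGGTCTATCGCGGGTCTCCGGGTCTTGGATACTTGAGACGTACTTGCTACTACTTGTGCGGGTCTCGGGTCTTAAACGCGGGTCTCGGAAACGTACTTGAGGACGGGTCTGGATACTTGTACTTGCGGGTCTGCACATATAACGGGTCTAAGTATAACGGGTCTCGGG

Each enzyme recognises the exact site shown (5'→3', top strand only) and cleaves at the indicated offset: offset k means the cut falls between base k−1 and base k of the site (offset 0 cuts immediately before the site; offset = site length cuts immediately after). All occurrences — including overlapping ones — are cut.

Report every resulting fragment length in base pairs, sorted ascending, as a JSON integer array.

[6,6,7,7,7,8,10,10,11,11,11,12,13,14,15,17,20]

Scan for sites:
  EstVI CGGGTCT/4: at [16, 27, 35, 75, 82, 95, 120, 142, 159, 174, 181] ⇒ [0, 20, 31, 39, 79, 86, 99, 124, 146, 163, 178]
  WciIII TACTTG/0: at [46, 57, 67, 110, 130, 136] ⇒ [46, 57, 67, 110, 130, 136]

Pooled cuts: [0, 20, 31, 39, 46, 57, 67, 79, 86, 99, 110, 124, 130, 136, 146, 163, 178]

Fragment lengths:
  0→20: 20 bp
  20→31: 11 bp
  31→39: 8 bp
  39→46: 7 bp
  46→57: 11 bp
  57→67: 10 bp
  67→79: 12 bp
  79→86: 7 bp
  86→99: 13 bp
  99→110: 11 bp
  110→124: 14 bp
  124→130: 6 bp
  130→136: 6 bp
  136→146: 10 bp
  146→163: 17 bp
  163→178: 15 bp
  178→0 (wrap): 185-178+0 = 7 bp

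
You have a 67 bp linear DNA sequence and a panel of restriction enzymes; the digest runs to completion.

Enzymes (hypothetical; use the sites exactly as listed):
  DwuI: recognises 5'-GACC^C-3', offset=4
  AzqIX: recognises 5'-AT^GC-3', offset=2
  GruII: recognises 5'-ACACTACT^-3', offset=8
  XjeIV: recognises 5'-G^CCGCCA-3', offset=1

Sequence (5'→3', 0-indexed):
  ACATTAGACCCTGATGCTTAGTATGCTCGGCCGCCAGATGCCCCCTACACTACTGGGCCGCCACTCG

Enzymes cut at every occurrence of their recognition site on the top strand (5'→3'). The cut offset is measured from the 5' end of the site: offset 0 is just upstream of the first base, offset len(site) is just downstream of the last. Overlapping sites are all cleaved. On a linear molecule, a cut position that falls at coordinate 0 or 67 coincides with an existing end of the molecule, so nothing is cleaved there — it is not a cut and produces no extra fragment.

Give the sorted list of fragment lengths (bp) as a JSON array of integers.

[3,5,6,9,9,10,10,15]

Scan for sites:
  DwuI GACCC/4: at [6] ⇒ [10]
  AzqIX ATGC/2: at [13, 22, 37] ⇒ [15, 24, 39]
  GruII ACACTACT/8: at [46] ⇒ [54]
  XjeIV GCCGCCA/1: at [29, 56] ⇒ [30, 57]

All cut coordinates (distinct, sorted): [10, 15, 24, 30, 39, 54, 57]

Fragments:
  [0,10): 10 bp
  [10,15): 5 bp
  [15,24): 9 bp
  [24,30): 6 bp
  [30,39): 9 bp
  [39,54): 15 bp
  [54,57): 3 bp
  [57,67): 10 bp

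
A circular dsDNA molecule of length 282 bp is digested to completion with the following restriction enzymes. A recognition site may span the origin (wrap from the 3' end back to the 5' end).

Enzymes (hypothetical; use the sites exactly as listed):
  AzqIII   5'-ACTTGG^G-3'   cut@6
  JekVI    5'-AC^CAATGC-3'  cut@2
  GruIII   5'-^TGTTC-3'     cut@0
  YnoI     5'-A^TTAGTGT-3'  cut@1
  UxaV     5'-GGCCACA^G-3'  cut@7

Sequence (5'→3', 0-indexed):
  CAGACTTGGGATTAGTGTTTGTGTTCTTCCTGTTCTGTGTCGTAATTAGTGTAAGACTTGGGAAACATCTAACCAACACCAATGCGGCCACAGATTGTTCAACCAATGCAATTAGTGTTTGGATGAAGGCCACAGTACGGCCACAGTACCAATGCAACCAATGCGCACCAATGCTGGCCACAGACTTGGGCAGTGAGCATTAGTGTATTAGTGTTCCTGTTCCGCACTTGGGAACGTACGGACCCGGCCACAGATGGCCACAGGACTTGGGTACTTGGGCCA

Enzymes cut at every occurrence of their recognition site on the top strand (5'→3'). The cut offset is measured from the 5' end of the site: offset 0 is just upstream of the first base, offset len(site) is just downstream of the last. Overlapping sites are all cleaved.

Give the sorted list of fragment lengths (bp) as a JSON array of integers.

[2,3,4,4,6,6,7,7,8,8,8,8,8,9,9,10,10,10,10,11,13,14,14,15,16,18,21,23]

Scan for sites:
  AzqIII (ACTTGGG, off=6): starts [3, 55, 183, 225, 264, 272] → cuts [9, 61, 189, 231, 270, 278]
  JekVI (ACCAATGC, off=2): starts [77, 101, 147, 156, 166] → cuts [79, 103, 149, 158, 168]
  GruIII (TGTTC, off=0): starts [21, 30, 95, 211, 217] → cuts [21, 30, 95, 211, 217]
  YnoI (ATTAGTGT, off=1): starts [10, 44, 110, 198, 206] → cuts [11, 45, 111, 199, 207]
  UxaV (GGCCACAG, off=7): starts [85, 127, 138, 175, 245, 255, 277] → cuts [2, 92, 134, 145, 182, 252, 262]

All cut coordinates (distinct, sorted): [2, 9, 11, 21, 30, 45, 61, 79, 92, 95, 103, 111, 134, 145, 149, 158, 168, 182, 189, 199, 207, 211, 217, 231, 252, 262, 270, 278]

Fragment lengths:
  2→9: 7 bp
  9→11: 2 bp
  11→21: 10 bp
  21→30: 9 bp
  30→45: 15 bp
  45→61: 16 bp
  61→79: 18 bp
  79→92: 13 bp
  92→95: 3 bp
  95→103: 8 bp
  103→111: 8 bp
  111→134: 23 bp
  134→145: 11 bp
  145→149: 4 bp
  149→158: 9 bp
  158→168: 10 bp
  168→182: 14 bp
  182→189: 7 bp
  189→199: 10 bp
  199→207: 8 bp
  207→211: 4 bp
  211→217: 6 bp
  217→231: 14 bp
  231→252: 21 bp
  252→262: 10 bp
  262→270: 8 bp
  270→278: 8 bp
  278→2 (wrap): 282-278+2 = 6 bp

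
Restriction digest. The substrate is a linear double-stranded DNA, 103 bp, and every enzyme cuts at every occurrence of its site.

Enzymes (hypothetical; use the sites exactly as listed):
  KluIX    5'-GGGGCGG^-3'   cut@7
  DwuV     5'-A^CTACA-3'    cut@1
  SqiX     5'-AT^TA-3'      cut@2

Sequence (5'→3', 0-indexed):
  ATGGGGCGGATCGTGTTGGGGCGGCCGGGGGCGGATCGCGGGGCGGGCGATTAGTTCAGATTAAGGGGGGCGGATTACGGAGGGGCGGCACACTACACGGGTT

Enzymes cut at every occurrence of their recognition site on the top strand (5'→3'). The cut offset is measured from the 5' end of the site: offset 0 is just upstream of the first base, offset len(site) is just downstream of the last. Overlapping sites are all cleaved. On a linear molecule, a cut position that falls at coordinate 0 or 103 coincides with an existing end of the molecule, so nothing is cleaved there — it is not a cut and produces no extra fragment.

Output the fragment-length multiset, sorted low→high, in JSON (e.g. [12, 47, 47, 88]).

[2,4,5,9,10,10,11,12,12,13,15]

Site scan:
  KluIX (GGGGCGG, off=7): starts [2, 17, 27, 39, 66, 81] → cuts [9, 24, 34, 46, 73, 88]
  DwuV (ACTACA, off=1): starts [91] → cuts [92]
  SqiX (ATTA, off=2): starts [49, 59, 73] → cuts [51, 61, 75]

Pooled cuts: [9, 24, 34, 46, 51, 61, 73, 75, 88, 92]

Fragment lengths:
  [0,9): 9 bp
  [9,24): 15 bp
  [24,34): 10 bp
  [34,46): 12 bp
  [46,51): 5 bp
  [51,61): 10 bp
  [61,73): 12 bp
  [73,75): 2 bp
  [75,88): 13 bp
  [88,92): 4 bp
  [92,103): 11 bp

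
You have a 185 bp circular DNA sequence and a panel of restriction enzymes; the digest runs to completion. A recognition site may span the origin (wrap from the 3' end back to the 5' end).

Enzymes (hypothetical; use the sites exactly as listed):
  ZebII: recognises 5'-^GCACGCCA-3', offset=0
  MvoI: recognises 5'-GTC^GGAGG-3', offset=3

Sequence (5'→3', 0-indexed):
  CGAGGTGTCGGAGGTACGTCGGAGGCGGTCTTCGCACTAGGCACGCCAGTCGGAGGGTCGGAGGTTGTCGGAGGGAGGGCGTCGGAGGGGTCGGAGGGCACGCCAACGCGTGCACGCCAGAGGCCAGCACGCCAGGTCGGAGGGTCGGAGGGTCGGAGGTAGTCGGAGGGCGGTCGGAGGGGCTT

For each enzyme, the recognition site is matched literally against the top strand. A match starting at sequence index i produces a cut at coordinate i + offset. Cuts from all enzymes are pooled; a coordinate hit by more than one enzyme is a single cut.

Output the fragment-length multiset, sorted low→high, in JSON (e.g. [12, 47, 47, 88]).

[5,8,8,8,9,10,10,11,11,11,12,14,14,15,19,20]

Site scan:
  ZebII GCACGCCA/0: at [40, 97, 111, 126] ⇒ [40, 97, 111, 126]
  MvoI GTCGGAGG/3: at [6, 17, 48, 56, 66, 80, 89, 135, 143, 151, 161, 172] ⇒ [9, 20, 51, 59, 69, 83, 92, 138, 146, 154, 164, 175]

All cut coordinates (distinct, sorted): [9, 20, 40, 51, 59, 69, 83, 92, 97, 111, 126, 138, 146, 154, 164, 175]

Fragment lengths:
  9→20: 11 bp
  20→40: 20 bp
  40→51: 11 bp
  51→59: 8 bp
  59→69: 10 bp
  69→83: 14 bp
  83→92: 9 bp
  92→97: 5 bp
  97→111: 14 bp
  111→126: 15 bp
  126→138: 12 bp
  138→146: 8 bp
  146→154: 8 bp
  154→164: 10 bp
  164→175: 11 bp
  175→9 (wrap): 185-175+9 = 19 bp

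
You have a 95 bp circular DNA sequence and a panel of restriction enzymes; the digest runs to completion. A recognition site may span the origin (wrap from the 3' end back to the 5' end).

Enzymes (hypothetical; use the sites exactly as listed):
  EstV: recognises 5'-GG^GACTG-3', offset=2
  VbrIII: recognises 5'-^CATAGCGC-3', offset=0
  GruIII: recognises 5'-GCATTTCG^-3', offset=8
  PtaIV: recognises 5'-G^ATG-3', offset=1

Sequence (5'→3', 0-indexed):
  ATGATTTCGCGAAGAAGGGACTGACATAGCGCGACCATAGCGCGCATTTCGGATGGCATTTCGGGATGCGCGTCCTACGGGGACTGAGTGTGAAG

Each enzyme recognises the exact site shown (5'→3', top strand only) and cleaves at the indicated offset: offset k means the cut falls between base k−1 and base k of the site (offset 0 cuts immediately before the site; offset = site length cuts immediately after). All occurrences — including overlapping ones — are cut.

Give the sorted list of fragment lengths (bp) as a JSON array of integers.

Scan for sites:
  EstV GGGACTG/2: at [16, 79] ⇒ [18, 81]
  VbrIII CATAGCGC/0: at [24, 35] ⇒ [24, 35]
  GruIII GCATTTCG/8: at [43, 55] ⇒ [51, 63]
  PtaIV GATG/1: at [51, 64, 94] ⇒ [0, 52, 65]

All cut coordinates (distinct, sorted): [0, 18, 24, 35, 51, 52, 63, 65, 81]

Fragments:
  0→18: 18 bp
  18→24: 6 bp
  24→35: 11 bp
  35→51: 16 bp
  51→52: 1 bp
  52→63: 11 bp
  63→65: 2 bp
  65→81: 16 bp
  81→0 (wrap): 95-81+0 = 14 bp

[1,2,6,11,11,14,16,16,18]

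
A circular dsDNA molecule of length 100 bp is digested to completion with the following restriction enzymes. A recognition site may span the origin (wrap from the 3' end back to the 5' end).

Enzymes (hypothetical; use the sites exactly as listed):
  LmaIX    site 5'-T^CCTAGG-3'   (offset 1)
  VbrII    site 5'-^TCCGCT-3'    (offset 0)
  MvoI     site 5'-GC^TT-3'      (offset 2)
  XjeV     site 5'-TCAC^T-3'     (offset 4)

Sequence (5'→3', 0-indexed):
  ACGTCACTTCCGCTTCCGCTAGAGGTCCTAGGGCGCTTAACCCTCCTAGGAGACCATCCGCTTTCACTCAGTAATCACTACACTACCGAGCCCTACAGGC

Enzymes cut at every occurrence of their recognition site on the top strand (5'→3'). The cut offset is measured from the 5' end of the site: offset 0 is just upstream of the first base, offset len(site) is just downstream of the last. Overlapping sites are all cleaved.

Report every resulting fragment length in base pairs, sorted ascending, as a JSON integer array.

Site scan:
  LmaIX (TCCTAGG, off=1): starts [25, 43] → cuts [26, 44]
  VbrII (TCCGCT, off=0): starts [8, 14, 56] → cuts [8, 14, 56]
  MvoI (GCTT, off=2): starts [11, 34, 59] → cuts [13, 36, 61]
  XjeV (TCACT, off=4): starts [3, 63, 74] → cuts [7, 67, 78]

Pooled cuts: [7, 8, 13, 14, 26, 36, 44, 56, 61, 67, 78]

Fragments:
  7→8: 1 bp
  8→13: 5 bp
  13→14: 1 bp
  14→26: 12 bp
  26→36: 10 bp
  36→44: 8 bp
  44→56: 12 bp
  56→61: 5 bp
  61→67: 6 bp
  67→78: 11 bp
  78→7 (wrap): 100-78+7 = 29 bp

[1,1,5,5,6,8,10,11,12,12,29]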